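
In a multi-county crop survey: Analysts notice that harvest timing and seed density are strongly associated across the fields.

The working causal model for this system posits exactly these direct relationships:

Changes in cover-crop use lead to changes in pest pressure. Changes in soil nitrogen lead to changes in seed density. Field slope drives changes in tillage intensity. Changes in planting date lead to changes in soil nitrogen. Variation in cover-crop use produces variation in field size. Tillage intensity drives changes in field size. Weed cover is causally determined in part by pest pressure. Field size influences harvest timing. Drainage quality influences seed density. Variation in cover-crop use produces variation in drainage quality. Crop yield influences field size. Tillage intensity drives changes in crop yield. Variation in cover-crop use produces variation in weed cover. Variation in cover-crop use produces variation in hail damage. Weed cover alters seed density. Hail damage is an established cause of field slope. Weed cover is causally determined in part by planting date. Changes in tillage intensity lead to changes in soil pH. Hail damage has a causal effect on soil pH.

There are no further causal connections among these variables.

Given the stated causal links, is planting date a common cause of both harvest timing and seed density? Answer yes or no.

no

Planting date has no stated causal path to harvest timing. A confounder must cause both variables, so planting date does not qualify.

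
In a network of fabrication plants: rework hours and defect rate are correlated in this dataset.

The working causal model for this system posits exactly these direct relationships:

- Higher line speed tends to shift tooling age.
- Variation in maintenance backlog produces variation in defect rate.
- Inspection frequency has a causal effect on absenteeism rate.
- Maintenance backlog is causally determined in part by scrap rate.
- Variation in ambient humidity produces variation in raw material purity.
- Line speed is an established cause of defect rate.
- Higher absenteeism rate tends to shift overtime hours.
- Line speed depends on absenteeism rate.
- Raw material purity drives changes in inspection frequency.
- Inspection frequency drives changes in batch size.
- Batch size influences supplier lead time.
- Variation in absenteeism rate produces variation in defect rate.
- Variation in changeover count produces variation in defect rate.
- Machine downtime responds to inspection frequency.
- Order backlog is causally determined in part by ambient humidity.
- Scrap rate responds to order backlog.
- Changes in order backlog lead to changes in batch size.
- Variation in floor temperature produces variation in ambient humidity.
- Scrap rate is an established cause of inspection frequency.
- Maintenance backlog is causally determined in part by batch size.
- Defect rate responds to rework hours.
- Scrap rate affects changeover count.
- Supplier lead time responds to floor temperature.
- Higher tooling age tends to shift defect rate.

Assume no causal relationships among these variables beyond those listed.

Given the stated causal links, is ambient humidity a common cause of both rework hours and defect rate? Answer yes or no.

no

Ambient humidity has no stated causal path to rework hours. A confounder must cause both variables, so ambient humidity does not qualify.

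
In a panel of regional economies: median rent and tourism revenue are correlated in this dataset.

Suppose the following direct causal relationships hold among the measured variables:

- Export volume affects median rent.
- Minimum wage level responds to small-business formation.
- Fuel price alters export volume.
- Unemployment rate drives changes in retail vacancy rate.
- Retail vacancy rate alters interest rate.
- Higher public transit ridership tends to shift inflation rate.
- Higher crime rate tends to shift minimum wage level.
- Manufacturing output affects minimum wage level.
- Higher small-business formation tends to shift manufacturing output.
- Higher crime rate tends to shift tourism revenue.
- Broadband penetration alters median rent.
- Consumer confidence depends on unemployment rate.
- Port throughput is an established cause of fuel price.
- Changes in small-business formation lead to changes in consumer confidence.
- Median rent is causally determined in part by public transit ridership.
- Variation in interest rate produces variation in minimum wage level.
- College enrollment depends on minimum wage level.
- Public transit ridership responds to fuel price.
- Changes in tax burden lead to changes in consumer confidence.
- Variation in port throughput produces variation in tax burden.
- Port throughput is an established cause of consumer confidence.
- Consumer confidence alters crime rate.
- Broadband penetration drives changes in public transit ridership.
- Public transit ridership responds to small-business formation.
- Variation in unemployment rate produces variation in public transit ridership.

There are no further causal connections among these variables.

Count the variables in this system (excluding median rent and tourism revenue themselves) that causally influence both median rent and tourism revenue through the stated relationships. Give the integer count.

The common causes are: port throughput (to median rent via port throughput → fuel price → export volume → median rent; to tourism revenue via port throughput → consumer confidence → crime rate → tourism revenue); small-business formation (to median rent via small-business formation → public transit ridership → median rent; to tourism revenue via small-business formation → consumer confidence → crime rate → tourism revenue); unemployment rate (to median rent via unemployment rate → public transit ridership → median rent; to tourism revenue via unemployment rate → consumer confidence → crime rate → tourism revenue).
Every other variable lacks a causal path to at least one of median rent and tourism revenue.

3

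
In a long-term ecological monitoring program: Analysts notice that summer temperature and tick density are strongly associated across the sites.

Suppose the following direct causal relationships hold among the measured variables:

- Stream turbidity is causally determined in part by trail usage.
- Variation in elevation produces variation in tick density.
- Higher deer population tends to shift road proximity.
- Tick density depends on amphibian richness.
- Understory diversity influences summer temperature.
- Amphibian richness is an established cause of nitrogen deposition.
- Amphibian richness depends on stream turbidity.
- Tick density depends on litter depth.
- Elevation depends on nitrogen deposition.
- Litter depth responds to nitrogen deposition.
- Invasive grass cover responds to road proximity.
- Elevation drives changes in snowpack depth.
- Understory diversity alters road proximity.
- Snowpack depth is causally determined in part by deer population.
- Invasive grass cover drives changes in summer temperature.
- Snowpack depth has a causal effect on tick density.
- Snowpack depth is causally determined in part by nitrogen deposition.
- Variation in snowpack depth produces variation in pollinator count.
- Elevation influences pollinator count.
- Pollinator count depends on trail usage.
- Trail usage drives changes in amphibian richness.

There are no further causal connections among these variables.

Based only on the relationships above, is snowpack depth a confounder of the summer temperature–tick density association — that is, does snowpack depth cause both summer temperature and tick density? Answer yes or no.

no

Snowpack depth has no stated causal path to summer temperature. A confounder must cause both variables, so snowpack depth does not qualify.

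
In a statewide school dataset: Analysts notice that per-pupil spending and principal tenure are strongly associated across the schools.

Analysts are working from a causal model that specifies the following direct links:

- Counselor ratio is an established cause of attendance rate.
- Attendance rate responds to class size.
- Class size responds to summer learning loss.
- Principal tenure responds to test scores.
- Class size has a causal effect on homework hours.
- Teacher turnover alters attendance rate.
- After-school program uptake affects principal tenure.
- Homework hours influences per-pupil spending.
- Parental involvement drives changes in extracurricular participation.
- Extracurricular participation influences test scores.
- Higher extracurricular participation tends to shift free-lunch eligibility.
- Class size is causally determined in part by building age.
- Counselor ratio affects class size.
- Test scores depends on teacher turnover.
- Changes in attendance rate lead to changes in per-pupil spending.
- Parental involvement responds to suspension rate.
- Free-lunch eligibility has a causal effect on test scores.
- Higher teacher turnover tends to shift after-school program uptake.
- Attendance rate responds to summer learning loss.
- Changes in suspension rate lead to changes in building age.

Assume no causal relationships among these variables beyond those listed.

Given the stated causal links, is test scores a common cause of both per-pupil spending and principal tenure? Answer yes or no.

Test scores has no stated causal path to per-pupil spending. A confounder must cause both variables, so test scores does not qualify.

no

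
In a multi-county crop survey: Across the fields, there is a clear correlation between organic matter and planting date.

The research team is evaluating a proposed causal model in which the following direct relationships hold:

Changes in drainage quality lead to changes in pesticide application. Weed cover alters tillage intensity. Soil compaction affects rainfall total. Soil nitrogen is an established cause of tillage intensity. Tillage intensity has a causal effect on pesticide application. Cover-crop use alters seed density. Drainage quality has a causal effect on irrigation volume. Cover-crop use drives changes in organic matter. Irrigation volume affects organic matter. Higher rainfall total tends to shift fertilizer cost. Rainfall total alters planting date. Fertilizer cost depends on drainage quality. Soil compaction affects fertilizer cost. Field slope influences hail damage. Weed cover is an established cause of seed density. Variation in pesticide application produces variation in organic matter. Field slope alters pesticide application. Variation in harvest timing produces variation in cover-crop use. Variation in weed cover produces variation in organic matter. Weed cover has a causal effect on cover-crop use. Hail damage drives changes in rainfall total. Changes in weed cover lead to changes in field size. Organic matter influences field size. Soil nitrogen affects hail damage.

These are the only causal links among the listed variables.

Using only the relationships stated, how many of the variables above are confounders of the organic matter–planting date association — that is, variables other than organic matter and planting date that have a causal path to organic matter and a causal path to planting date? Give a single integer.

2

The common causes are: field slope (to organic matter via field slope → pesticide application → organic matter; to planting date via field slope → hail damage → rainfall total → planting date); soil nitrogen (to organic matter via soil nitrogen → tillage intensity → pesticide application → organic matter; to planting date via soil nitrogen → hail damage → rainfall total → planting date).
Every other variable lacks a causal path to at least one of organic matter and planting date.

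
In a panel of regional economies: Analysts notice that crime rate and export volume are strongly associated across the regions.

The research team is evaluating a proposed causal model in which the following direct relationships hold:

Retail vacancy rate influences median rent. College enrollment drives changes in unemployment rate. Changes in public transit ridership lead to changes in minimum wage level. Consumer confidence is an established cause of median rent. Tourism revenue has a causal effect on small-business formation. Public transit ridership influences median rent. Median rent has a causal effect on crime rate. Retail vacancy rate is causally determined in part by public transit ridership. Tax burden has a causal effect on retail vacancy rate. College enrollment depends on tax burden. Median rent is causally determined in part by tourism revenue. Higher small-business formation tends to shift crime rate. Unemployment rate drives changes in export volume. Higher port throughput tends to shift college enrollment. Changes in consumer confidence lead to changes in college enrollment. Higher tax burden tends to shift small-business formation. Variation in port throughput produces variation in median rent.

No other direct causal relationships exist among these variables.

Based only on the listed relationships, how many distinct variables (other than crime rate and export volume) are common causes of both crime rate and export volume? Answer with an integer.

The common causes are: consumer confidence (to crime rate via consumer confidence → median rent → crime rate; to export volume via consumer confidence → college enrollment → unemployment rate → export volume); port throughput (to crime rate via port throughput → median rent → crime rate; to export volume via port throughput → college enrollment → unemployment rate → export volume); tax burden (to crime rate via tax burden → small-business formation → crime rate; to export volume via tax burden → college enrollment → unemployment rate → export volume).
Every other variable lacks a causal path to at least one of crime rate and export volume.

3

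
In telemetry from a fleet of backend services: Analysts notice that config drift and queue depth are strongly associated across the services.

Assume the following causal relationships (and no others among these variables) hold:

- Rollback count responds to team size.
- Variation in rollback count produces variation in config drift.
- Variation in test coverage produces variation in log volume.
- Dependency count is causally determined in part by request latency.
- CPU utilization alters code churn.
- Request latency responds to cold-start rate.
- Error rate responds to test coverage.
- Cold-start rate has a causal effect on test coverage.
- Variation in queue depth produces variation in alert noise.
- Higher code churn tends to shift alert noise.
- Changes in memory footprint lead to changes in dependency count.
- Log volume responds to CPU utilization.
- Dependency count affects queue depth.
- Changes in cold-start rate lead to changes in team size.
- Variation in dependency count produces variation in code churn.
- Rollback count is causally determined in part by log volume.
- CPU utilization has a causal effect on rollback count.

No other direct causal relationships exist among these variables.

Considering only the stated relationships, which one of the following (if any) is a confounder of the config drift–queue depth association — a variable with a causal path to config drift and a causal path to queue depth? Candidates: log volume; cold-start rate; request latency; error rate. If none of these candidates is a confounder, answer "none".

Cold-start rate causes config drift (cold-start rate → team size → rollback count → config drift) and also causes queue depth (cold-start rate → request latency → dependency count → queue depth); it is a common cause of both.
Each of the other candidates lacks a causal path to at least one of config drift and queue depth, so they do not confound the relationship.

cold-start rate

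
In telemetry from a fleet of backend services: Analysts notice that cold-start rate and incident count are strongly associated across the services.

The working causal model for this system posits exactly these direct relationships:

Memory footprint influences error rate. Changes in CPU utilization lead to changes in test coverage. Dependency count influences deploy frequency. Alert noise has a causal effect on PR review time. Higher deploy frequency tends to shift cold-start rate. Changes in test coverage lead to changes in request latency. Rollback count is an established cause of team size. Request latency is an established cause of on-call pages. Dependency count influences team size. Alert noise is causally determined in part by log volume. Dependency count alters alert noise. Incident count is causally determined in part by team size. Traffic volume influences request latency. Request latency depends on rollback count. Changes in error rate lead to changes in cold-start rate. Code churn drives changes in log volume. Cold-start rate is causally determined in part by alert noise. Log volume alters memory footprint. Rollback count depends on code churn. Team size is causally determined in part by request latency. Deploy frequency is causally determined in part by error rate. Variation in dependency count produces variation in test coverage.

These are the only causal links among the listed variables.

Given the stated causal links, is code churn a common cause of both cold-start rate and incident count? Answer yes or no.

yes

Code churn has a causal path to cold-start rate (code churn → log volume → alert noise → cold-start rate) and to incident count (code churn → rollback count → team size → incident count), so it is a common cause of both — a confounder.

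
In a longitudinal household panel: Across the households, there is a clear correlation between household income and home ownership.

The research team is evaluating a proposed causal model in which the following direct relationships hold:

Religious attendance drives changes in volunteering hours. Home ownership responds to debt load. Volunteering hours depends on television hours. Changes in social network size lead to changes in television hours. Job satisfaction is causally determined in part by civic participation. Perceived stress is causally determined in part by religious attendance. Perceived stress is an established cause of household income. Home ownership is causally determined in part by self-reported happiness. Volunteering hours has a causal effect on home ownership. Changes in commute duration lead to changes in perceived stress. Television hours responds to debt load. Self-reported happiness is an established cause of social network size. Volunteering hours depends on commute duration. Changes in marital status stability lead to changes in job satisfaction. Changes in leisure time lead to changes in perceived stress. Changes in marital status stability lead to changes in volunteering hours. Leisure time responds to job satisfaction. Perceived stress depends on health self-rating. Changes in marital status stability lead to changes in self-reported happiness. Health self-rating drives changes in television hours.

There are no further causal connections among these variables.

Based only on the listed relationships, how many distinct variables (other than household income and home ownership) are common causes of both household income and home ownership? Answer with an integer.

The common causes are: commute duration (to household income via commute duration → perceived stress → household income; to home ownership via commute duration → volunteering hours → home ownership); health self-rating (to household income via health self-rating → perceived stress → household income; to home ownership via health self-rating → television hours → volunteering hours → home ownership); marital status stability (to household income via marital status stability → job satisfaction → leisure time → perceived stress → household income; to home ownership via marital status stability → volunteering hours → home ownership); religious attendance (to household income via religious attendance → perceived stress → household income; to home ownership via religious attendance → volunteering hours → home ownership).
Every other variable lacks a causal path to at least one of household income and home ownership.

4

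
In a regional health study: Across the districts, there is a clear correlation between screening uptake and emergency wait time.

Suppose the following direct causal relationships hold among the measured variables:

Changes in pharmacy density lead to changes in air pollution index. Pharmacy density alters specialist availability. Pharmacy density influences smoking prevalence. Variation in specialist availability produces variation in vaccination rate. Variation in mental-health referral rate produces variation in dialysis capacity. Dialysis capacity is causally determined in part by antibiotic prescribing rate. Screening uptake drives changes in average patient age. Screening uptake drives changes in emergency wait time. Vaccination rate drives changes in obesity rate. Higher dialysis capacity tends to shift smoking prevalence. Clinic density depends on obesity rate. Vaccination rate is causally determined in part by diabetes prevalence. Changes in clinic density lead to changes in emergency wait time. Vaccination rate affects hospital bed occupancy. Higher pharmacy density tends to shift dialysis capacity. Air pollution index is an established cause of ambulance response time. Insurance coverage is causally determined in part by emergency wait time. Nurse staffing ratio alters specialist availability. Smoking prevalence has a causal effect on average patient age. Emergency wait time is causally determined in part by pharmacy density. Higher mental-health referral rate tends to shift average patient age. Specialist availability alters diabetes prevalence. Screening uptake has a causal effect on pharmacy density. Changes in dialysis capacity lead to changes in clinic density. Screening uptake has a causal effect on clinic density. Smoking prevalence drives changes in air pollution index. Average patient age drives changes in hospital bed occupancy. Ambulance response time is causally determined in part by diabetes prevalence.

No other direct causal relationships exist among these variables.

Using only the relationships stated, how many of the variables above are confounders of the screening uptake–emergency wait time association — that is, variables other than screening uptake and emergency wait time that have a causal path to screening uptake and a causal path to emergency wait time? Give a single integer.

No listed variable has a causal path to both screening uptake and emergency wait time, so there are no common causes.

0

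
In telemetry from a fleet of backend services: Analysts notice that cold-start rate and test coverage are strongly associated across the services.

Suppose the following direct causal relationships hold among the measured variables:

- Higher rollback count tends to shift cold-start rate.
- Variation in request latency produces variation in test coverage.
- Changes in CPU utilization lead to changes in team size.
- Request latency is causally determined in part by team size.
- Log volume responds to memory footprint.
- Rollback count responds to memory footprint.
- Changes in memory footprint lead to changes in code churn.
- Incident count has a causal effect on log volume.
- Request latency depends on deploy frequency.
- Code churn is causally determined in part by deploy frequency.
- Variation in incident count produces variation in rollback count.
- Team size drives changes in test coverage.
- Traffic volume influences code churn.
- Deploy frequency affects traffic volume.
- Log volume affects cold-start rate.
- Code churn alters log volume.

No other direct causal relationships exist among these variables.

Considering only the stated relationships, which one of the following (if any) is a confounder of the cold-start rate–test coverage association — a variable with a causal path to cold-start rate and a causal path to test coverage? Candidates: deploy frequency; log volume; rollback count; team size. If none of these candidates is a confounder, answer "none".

deploy frequency

Deploy frequency causes cold-start rate (deploy frequency → code churn → log volume → cold-start rate) and also causes test coverage (deploy frequency → request latency → test coverage); it is a common cause of both.
Each of the other candidates lacks a causal path to at least one of cold-start rate and test coverage, so they do not confound the relationship.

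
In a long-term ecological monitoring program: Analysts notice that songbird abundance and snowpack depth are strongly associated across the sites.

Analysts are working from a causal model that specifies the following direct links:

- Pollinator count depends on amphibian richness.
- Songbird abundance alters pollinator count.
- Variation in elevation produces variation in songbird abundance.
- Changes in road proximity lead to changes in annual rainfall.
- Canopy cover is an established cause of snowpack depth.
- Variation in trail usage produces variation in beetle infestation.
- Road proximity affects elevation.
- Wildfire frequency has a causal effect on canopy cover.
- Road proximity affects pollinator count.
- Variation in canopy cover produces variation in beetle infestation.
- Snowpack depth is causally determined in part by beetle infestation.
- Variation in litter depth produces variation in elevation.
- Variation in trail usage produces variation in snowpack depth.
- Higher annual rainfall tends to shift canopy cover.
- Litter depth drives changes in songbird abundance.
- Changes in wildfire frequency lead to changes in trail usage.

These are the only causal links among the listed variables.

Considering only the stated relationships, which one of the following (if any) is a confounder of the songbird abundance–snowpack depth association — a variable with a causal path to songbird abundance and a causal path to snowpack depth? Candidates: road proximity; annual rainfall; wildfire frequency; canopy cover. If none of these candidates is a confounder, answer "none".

road proximity

Road proximity causes songbird abundance (road proximity → elevation → songbird abundance) and also causes snowpack depth (road proximity → annual rainfall → canopy cover → snowpack depth); it is a common cause of both.
Each of the other candidates lacks a causal path to at least one of songbird abundance and snowpack depth, so they do not confound the relationship.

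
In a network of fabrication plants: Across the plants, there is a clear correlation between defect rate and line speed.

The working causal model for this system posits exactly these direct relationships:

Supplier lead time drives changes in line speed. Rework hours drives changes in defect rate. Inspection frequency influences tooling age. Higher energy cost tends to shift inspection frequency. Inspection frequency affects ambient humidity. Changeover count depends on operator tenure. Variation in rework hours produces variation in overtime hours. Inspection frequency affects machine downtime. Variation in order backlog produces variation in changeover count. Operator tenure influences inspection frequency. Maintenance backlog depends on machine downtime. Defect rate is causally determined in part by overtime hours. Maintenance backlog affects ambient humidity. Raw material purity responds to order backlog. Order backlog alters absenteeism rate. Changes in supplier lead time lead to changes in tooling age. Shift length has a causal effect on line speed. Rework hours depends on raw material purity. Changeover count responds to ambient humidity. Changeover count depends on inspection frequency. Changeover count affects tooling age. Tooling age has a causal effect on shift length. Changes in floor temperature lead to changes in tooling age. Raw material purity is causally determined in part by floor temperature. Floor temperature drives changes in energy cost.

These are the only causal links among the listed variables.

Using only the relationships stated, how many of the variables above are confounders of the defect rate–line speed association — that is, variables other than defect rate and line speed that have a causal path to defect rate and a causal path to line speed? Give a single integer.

The common causes are: floor temperature (to defect rate via floor temperature → raw material purity → rework hours → defect rate; to line speed via floor temperature → tooling age → shift length → line speed); order backlog (to defect rate via order backlog → raw material purity → rework hours → defect rate; to line speed via order backlog → changeover count → tooling age → shift length → line speed).
Every other variable lacks a causal path to at least one of defect rate and line speed.

2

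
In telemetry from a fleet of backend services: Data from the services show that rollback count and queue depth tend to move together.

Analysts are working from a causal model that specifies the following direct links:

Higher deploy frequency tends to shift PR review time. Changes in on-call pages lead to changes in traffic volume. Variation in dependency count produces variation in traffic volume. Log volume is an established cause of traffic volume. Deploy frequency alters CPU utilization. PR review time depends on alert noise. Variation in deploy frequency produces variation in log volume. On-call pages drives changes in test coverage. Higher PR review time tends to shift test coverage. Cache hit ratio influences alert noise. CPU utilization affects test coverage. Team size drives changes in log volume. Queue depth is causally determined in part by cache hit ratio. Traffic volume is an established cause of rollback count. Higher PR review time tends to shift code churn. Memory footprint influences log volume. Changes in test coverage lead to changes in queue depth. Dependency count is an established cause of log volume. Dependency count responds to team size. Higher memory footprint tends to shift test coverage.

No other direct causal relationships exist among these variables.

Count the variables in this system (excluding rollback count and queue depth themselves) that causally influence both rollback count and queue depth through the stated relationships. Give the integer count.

The common causes are: deploy frequency (to rollback count via deploy frequency → log volume → traffic volume → rollback count; to queue depth via deploy frequency → PR review time → test coverage → queue depth); memory footprint (to rollback count via memory footprint → log volume → traffic volume → rollback count; to queue depth via memory footprint → test coverage → queue depth); on-call pages (to rollback count via on-call pages → traffic volume → rollback count; to queue depth via on-call pages → test coverage → queue depth).
Every other variable lacks a causal path to at least one of rollback count and queue depth.

3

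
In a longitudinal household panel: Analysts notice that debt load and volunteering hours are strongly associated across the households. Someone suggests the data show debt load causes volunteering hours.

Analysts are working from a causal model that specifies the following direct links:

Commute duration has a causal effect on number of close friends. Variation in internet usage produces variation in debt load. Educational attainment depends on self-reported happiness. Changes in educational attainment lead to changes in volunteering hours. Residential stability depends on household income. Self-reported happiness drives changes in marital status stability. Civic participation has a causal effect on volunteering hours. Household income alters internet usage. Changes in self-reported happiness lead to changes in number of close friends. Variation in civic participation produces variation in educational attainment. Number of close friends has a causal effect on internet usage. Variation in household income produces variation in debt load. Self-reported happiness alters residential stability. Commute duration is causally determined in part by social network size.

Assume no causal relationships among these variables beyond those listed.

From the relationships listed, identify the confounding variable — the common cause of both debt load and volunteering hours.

self-reported happiness

Self-reported happiness has a causal path to debt load (self-reported happiness → number of close friends → internet usage → debt load) and a separate causal path to volunteering hours (self-reported happiness → educational attainment → volunteering hours), so it is a common cause of both.
No stated relationship gives debt load a causal route to volunteering hours, so the correlation is explained by the shared upstream cause rather than a direct effect.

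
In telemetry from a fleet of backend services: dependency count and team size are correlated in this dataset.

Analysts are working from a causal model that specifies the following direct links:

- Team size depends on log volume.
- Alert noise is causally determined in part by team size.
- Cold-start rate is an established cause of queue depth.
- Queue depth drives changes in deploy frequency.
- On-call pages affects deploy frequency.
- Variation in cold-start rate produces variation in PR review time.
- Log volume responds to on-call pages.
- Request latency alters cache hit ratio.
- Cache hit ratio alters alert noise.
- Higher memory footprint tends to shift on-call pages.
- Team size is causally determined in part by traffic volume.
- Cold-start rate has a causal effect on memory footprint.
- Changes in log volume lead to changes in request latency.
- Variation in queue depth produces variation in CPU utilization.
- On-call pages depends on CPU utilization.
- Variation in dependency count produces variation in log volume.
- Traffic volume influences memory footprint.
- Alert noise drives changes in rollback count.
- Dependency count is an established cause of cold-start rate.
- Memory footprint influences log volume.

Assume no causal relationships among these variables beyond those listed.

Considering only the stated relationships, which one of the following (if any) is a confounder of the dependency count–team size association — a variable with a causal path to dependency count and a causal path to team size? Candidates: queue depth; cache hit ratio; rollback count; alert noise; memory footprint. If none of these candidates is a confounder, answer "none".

None of the listed candidates has causal paths to both dependency count and team size in the stated relationships, so none is a common cause.

none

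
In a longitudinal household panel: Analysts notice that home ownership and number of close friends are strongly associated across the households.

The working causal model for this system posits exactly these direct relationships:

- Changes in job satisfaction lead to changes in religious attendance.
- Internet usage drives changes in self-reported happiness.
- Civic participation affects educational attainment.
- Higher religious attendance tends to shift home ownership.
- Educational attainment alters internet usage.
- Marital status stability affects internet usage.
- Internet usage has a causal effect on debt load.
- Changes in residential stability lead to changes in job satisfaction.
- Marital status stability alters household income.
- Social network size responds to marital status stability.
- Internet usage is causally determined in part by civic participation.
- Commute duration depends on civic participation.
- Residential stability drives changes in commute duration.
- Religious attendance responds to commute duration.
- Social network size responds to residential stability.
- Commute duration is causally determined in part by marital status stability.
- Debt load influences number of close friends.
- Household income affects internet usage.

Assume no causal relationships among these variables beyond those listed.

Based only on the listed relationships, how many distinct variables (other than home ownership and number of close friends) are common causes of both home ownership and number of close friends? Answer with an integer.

The common causes are: civic participation (to home ownership via civic participation → commute duration → religious attendance → home ownership; to number of close friends via civic participation → internet usage → debt load → number of close friends); marital status stability (to home ownership via marital status stability → commute duration → religious attendance → home ownership; to number of close friends via marital status stability → internet usage → debt load → number of close friends).
Every other variable lacks a causal path to at least one of home ownership and number of close friends.

2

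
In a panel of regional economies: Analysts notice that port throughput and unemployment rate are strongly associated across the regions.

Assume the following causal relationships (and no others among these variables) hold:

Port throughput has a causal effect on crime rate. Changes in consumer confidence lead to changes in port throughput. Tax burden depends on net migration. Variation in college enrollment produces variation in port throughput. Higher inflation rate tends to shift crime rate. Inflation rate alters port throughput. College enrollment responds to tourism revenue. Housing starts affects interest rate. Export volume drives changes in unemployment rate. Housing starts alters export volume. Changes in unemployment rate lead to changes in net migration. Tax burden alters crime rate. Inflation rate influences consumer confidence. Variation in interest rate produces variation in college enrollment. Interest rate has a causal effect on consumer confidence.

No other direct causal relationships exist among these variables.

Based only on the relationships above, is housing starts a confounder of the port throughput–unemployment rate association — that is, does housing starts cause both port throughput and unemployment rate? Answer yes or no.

yes

Housing starts has a causal path to port throughput (housing starts → interest rate → college enrollment → port throughput) and to unemployment rate (housing starts → export volume → unemployment rate), so it is a common cause of both — a confounder.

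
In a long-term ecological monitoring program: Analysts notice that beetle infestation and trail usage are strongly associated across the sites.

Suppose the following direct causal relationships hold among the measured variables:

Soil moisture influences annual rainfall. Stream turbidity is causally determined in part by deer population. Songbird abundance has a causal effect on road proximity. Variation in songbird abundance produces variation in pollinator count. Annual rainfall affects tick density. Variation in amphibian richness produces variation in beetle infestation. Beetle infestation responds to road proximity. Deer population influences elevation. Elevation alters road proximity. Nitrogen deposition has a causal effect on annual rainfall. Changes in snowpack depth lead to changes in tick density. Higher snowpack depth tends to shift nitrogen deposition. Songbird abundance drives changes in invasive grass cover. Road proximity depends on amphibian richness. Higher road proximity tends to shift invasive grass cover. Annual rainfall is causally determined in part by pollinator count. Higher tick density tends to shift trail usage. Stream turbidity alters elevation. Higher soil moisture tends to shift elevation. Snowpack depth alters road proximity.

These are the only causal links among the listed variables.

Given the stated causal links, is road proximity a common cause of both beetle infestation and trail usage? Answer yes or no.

Road proximity has no stated causal path to trail usage. A confounder must cause both variables, so road proximity does not qualify.

no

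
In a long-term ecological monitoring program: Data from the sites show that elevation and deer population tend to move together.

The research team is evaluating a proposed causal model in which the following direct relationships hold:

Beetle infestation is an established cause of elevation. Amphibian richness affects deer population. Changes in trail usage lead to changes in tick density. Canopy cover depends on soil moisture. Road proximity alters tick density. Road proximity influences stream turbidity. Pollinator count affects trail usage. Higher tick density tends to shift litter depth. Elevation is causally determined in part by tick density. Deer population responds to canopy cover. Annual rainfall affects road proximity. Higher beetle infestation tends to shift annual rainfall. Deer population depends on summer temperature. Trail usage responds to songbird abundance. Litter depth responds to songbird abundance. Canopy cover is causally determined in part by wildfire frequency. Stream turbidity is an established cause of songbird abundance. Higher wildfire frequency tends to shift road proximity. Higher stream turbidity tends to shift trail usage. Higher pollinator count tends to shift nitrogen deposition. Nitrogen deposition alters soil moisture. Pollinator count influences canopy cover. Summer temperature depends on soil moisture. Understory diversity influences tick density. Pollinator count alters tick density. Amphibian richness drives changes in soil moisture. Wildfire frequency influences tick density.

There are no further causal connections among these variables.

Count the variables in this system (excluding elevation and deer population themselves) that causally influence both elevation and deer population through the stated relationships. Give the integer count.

The common causes are: pollinator count (to elevation via pollinator count → tick density → elevation; to deer population via pollinator count → canopy cover → deer population); wildfire frequency (to elevation via wildfire frequency → tick density → elevation; to deer population via wildfire frequency → canopy cover → deer population).
Every other variable lacks a causal path to at least one of elevation and deer population.

2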